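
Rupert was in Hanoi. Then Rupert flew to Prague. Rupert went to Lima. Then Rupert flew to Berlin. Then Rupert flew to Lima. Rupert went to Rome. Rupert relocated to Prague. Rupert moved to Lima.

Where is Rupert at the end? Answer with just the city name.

Answer: Lima

Derivation:
Tracking Rupert's location:
Start: Rupert is in Hanoi.
After move 1: Hanoi -> Prague. Rupert is in Prague.
After move 2: Prague -> Lima. Rupert is in Lima.
After move 3: Lima -> Berlin. Rupert is in Berlin.
After move 4: Berlin -> Lima. Rupert is in Lima.
After move 5: Lima -> Rome. Rupert is in Rome.
After move 6: Rome -> Prague. Rupert is in Prague.
After move 7: Prague -> Lima. Rupert is in Lima.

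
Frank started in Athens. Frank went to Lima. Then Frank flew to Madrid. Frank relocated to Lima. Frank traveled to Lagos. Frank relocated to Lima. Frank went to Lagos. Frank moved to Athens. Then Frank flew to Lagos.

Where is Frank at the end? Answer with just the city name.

Answer: Lagos

Derivation:
Tracking Frank's location:
Start: Frank is in Athens.
After move 1: Athens -> Lima. Frank is in Lima.
After move 2: Lima -> Madrid. Frank is in Madrid.
After move 3: Madrid -> Lima. Frank is in Lima.
After move 4: Lima -> Lagos. Frank is in Lagos.
After move 5: Lagos -> Lima. Frank is in Lima.
After move 6: Lima -> Lagos. Frank is in Lagos.
After move 7: Lagos -> Athens. Frank is in Athens.
After move 8: Athens -> Lagos. Frank is in Lagos.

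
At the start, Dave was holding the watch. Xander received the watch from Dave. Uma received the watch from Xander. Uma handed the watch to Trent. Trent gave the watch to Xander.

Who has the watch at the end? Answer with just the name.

Tracking the watch through each event:
Start: Dave has the watch.
After event 1: Xander has the watch.
After event 2: Uma has the watch.
After event 3: Trent has the watch.
After event 4: Xander has the watch.

Answer: Xander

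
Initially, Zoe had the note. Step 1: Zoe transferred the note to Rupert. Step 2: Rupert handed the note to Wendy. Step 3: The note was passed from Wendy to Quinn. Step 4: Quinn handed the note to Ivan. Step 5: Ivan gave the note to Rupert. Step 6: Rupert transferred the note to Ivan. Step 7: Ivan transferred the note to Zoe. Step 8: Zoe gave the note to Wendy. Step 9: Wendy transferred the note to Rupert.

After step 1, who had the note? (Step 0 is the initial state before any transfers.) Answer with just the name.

Answer: Rupert

Derivation:
Tracking the note holder through step 1:
After step 0 (start): Zoe
After step 1: Rupert

At step 1, the holder is Rupert.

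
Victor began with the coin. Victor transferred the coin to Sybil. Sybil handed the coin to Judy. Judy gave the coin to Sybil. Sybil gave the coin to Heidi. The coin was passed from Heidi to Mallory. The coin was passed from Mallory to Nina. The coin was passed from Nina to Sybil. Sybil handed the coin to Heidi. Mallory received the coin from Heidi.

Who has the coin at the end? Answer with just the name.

Tracking the coin through each event:
Start: Victor has the coin.
After event 1: Sybil has the coin.
After event 2: Judy has the coin.
After event 3: Sybil has the coin.
After event 4: Heidi has the coin.
After event 5: Mallory has the coin.
After event 6: Nina has the coin.
After event 7: Sybil has the coin.
After event 8: Heidi has the coin.
After event 9: Mallory has the coin.

Answer: Mallory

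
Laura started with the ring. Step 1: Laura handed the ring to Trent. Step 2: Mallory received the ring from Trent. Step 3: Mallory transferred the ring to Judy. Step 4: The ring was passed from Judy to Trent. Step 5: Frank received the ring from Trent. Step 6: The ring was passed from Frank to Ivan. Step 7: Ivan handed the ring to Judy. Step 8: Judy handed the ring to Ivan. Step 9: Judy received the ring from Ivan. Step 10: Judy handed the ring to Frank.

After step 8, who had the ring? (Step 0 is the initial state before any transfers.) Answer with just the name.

Answer: Ivan

Derivation:
Tracking the ring holder through step 8:
After step 0 (start): Laura
After step 1: Trent
After step 2: Mallory
After step 3: Judy
After step 4: Trent
After step 5: Frank
After step 6: Ivan
After step 7: Judy
After step 8: Ivan

At step 8, the holder is Ivan.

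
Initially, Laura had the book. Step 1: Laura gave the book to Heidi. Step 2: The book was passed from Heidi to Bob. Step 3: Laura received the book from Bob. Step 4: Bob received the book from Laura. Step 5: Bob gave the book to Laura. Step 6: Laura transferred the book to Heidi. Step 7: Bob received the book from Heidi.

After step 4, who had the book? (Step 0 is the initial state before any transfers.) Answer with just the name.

Answer: Bob

Derivation:
Tracking the book holder through step 4:
After step 0 (start): Laura
After step 1: Heidi
After step 2: Bob
After step 3: Laura
After step 4: Bob

At step 4, the holder is Bob.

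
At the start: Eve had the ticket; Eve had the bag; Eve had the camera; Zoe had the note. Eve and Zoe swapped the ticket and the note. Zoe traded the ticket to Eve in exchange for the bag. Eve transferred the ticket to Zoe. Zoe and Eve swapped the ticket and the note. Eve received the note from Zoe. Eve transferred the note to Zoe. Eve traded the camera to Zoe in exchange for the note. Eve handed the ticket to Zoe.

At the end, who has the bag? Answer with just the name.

Answer: Zoe

Derivation:
Tracking all object holders:
Start: ticket:Eve, bag:Eve, camera:Eve, note:Zoe
Event 1 (swap ticket<->note: now ticket:Zoe, note:Eve). State: ticket:Zoe, bag:Eve, camera:Eve, note:Eve
Event 2 (swap ticket<->bag: now ticket:Eve, bag:Zoe). State: ticket:Eve, bag:Zoe, camera:Eve, note:Eve
Event 3 (give ticket: Eve -> Zoe). State: ticket:Zoe, bag:Zoe, camera:Eve, note:Eve
Event 4 (swap ticket<->note: now ticket:Eve, note:Zoe). State: ticket:Eve, bag:Zoe, camera:Eve, note:Zoe
Event 5 (give note: Zoe -> Eve). State: ticket:Eve, bag:Zoe, camera:Eve, note:Eve
Event 6 (give note: Eve -> Zoe). State: ticket:Eve, bag:Zoe, camera:Eve, note:Zoe
Event 7 (swap camera<->note: now camera:Zoe, note:Eve). State: ticket:Eve, bag:Zoe, camera:Zoe, note:Eve
Event 8 (give ticket: Eve -> Zoe). State: ticket:Zoe, bag:Zoe, camera:Zoe, note:Eve

Final state: ticket:Zoe, bag:Zoe, camera:Zoe, note:Eve
The bag is held by Zoe.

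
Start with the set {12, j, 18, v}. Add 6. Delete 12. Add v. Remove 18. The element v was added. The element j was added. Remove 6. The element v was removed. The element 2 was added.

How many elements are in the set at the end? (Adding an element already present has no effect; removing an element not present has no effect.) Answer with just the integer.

Tracking the set through each operation:
Start: {12, 18, j, v}
Event 1 (add 6): added. Set: {12, 18, 6, j, v}
Event 2 (remove 12): removed. Set: {18, 6, j, v}
Event 3 (add v): already present, no change. Set: {18, 6, j, v}
Event 4 (remove 18): removed. Set: {6, j, v}
Event 5 (add v): already present, no change. Set: {6, j, v}
Event 6 (add j): already present, no change. Set: {6, j, v}
Event 7 (remove 6): removed. Set: {j, v}
Event 8 (remove v): removed. Set: {j}
Event 9 (add 2): added. Set: {2, j}

Final set: {2, j} (size 2)

Answer: 2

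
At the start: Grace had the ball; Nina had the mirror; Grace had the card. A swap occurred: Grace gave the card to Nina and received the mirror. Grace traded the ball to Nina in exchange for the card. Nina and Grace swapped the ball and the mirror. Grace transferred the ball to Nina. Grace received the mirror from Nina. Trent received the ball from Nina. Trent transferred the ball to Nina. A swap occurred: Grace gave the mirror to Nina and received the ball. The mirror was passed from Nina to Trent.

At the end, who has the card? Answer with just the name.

Answer: Grace

Derivation:
Tracking all object holders:
Start: ball:Grace, mirror:Nina, card:Grace
Event 1 (swap card<->mirror: now card:Nina, mirror:Grace). State: ball:Grace, mirror:Grace, card:Nina
Event 2 (swap ball<->card: now ball:Nina, card:Grace). State: ball:Nina, mirror:Grace, card:Grace
Event 3 (swap ball<->mirror: now ball:Grace, mirror:Nina). State: ball:Grace, mirror:Nina, card:Grace
Event 4 (give ball: Grace -> Nina). State: ball:Nina, mirror:Nina, card:Grace
Event 5 (give mirror: Nina -> Grace). State: ball:Nina, mirror:Grace, card:Grace
Event 6 (give ball: Nina -> Trent). State: ball:Trent, mirror:Grace, card:Grace
Event 7 (give ball: Trent -> Nina). State: ball:Nina, mirror:Grace, card:Grace
Event 8 (swap mirror<->ball: now mirror:Nina, ball:Grace). State: ball:Grace, mirror:Nina, card:Grace
Event 9 (give mirror: Nina -> Trent). State: ball:Grace, mirror:Trent, card:Grace

Final state: ball:Grace, mirror:Trent, card:Grace
The card is held by Grace.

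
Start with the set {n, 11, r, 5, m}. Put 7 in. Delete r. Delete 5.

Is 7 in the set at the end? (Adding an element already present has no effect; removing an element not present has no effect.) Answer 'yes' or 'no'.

Answer: yes

Derivation:
Tracking the set through each operation:
Start: {11, 5, m, n, r}
Event 1 (add 7): added. Set: {11, 5, 7, m, n, r}
Event 2 (remove r): removed. Set: {11, 5, 7, m, n}
Event 3 (remove 5): removed. Set: {11, 7, m, n}

Final set: {11, 7, m, n} (size 4)
7 is in the final set.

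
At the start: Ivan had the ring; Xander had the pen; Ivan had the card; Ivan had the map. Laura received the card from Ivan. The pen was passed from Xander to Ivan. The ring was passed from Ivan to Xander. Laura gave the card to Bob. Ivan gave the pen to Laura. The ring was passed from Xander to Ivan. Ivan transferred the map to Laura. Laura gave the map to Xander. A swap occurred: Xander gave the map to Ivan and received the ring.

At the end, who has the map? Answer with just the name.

Answer: Ivan

Derivation:
Tracking all object holders:
Start: ring:Ivan, pen:Xander, card:Ivan, map:Ivan
Event 1 (give card: Ivan -> Laura). State: ring:Ivan, pen:Xander, card:Laura, map:Ivan
Event 2 (give pen: Xander -> Ivan). State: ring:Ivan, pen:Ivan, card:Laura, map:Ivan
Event 3 (give ring: Ivan -> Xander). State: ring:Xander, pen:Ivan, card:Laura, map:Ivan
Event 4 (give card: Laura -> Bob). State: ring:Xander, pen:Ivan, card:Bob, map:Ivan
Event 5 (give pen: Ivan -> Laura). State: ring:Xander, pen:Laura, card:Bob, map:Ivan
Event 6 (give ring: Xander -> Ivan). State: ring:Ivan, pen:Laura, card:Bob, map:Ivan
Event 7 (give map: Ivan -> Laura). State: ring:Ivan, pen:Laura, card:Bob, map:Laura
Event 8 (give map: Laura -> Xander). State: ring:Ivan, pen:Laura, card:Bob, map:Xander
Event 9 (swap map<->ring: now map:Ivan, ring:Xander). State: ring:Xander, pen:Laura, card:Bob, map:Ivan

Final state: ring:Xander, pen:Laura, card:Bob, map:Ivan
The map is held by Ivan.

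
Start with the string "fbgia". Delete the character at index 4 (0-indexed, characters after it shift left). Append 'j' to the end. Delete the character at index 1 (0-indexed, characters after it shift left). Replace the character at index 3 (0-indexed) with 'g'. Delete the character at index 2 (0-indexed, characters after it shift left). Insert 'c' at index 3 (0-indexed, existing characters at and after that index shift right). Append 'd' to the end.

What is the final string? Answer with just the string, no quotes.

Answer: fggcd

Derivation:
Applying each edit step by step:
Start: "fbgia"
Op 1 (delete idx 4 = 'a'): "fbgia" -> "fbgi"
Op 2 (append 'j'): "fbgi" -> "fbgij"
Op 3 (delete idx 1 = 'b'): "fbgij" -> "fgij"
Op 4 (replace idx 3: 'j' -> 'g'): "fgij" -> "fgig"
Op 5 (delete idx 2 = 'i'): "fgig" -> "fgg"
Op 6 (insert 'c' at idx 3): "fgg" -> "fggc"
Op 7 (append 'd'): "fggc" -> "fggcd"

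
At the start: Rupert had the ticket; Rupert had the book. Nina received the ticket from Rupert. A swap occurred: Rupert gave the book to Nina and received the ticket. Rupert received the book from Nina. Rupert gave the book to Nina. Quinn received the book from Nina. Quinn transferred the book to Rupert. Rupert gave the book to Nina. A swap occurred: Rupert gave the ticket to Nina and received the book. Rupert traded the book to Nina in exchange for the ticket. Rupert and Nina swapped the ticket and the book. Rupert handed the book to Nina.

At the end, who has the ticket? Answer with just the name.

Tracking all object holders:
Start: ticket:Rupert, book:Rupert
Event 1 (give ticket: Rupert -> Nina). State: ticket:Nina, book:Rupert
Event 2 (swap book<->ticket: now book:Nina, ticket:Rupert). State: ticket:Rupert, book:Nina
Event 3 (give book: Nina -> Rupert). State: ticket:Rupert, book:Rupert
Event 4 (give book: Rupert -> Nina). State: ticket:Rupert, book:Nina
Event 5 (give book: Nina -> Quinn). State: ticket:Rupert, book:Quinn
Event 6 (give book: Quinn -> Rupert). State: ticket:Rupert, book:Rupert
Event 7 (give book: Rupert -> Nina). State: ticket:Rupert, book:Nina
Event 8 (swap ticket<->book: now ticket:Nina, book:Rupert). State: ticket:Nina, book:Rupert
Event 9 (swap book<->ticket: now book:Nina, ticket:Rupert). State: ticket:Rupert, book:Nina
Event 10 (swap ticket<->book: now ticket:Nina, book:Rupert). State: ticket:Nina, book:Rupert
Event 11 (give book: Rupert -> Nina). State: ticket:Nina, book:Nina

Final state: ticket:Nina, book:Nina
The ticket is held by Nina.

Answer: Nina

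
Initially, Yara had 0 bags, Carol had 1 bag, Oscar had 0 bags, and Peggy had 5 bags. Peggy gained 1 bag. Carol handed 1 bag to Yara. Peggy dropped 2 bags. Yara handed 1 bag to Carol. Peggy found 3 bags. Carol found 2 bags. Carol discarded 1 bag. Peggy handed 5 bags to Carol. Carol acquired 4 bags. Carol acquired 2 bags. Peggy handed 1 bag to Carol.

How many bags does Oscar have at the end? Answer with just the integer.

Answer: 0

Derivation:
Tracking counts step by step:
Start: Yara=0, Carol=1, Oscar=0, Peggy=5
Event 1 (Peggy +1): Peggy: 5 -> 6. State: Yara=0, Carol=1, Oscar=0, Peggy=6
Event 2 (Carol -> Yara, 1): Carol: 1 -> 0, Yara: 0 -> 1. State: Yara=1, Carol=0, Oscar=0, Peggy=6
Event 3 (Peggy -2): Peggy: 6 -> 4. State: Yara=1, Carol=0, Oscar=0, Peggy=4
Event 4 (Yara -> Carol, 1): Yara: 1 -> 0, Carol: 0 -> 1. State: Yara=0, Carol=1, Oscar=0, Peggy=4
Event 5 (Peggy +3): Peggy: 4 -> 7. State: Yara=0, Carol=1, Oscar=0, Peggy=7
Event 6 (Carol +2): Carol: 1 -> 3. State: Yara=0, Carol=3, Oscar=0, Peggy=7
Event 7 (Carol -1): Carol: 3 -> 2. State: Yara=0, Carol=2, Oscar=0, Peggy=7
Event 8 (Peggy -> Carol, 5): Peggy: 7 -> 2, Carol: 2 -> 7. State: Yara=0, Carol=7, Oscar=0, Peggy=2
Event 9 (Carol +4): Carol: 7 -> 11. State: Yara=0, Carol=11, Oscar=0, Peggy=2
Event 10 (Carol +2): Carol: 11 -> 13. State: Yara=0, Carol=13, Oscar=0, Peggy=2
Event 11 (Peggy -> Carol, 1): Peggy: 2 -> 1, Carol: 13 -> 14. State: Yara=0, Carol=14, Oscar=0, Peggy=1

Oscar's final count: 0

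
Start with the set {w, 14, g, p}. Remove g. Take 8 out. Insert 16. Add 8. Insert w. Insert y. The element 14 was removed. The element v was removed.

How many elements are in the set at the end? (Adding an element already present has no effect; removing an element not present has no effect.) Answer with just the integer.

Tracking the set through each operation:
Start: {14, g, p, w}
Event 1 (remove g): removed. Set: {14, p, w}
Event 2 (remove 8): not present, no change. Set: {14, p, w}
Event 3 (add 16): added. Set: {14, 16, p, w}
Event 4 (add 8): added. Set: {14, 16, 8, p, w}
Event 5 (add w): already present, no change. Set: {14, 16, 8, p, w}
Event 6 (add y): added. Set: {14, 16, 8, p, w, y}
Event 7 (remove 14): removed. Set: {16, 8, p, w, y}
Event 8 (remove v): not present, no change. Set: {16, 8, p, w, y}

Final set: {16, 8, p, w, y} (size 5)

Answer: 5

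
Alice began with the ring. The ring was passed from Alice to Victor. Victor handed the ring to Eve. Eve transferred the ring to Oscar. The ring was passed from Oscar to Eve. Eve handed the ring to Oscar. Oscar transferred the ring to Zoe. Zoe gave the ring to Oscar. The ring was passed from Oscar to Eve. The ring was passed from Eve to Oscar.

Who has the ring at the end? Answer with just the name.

Answer: Oscar

Derivation:
Tracking the ring through each event:
Start: Alice has the ring.
After event 1: Victor has the ring.
After event 2: Eve has the ring.
After event 3: Oscar has the ring.
After event 4: Eve has the ring.
After event 5: Oscar has the ring.
After event 6: Zoe has the ring.
After event 7: Oscar has the ring.
After event 8: Eve has the ring.
After event 9: Oscar has the ring.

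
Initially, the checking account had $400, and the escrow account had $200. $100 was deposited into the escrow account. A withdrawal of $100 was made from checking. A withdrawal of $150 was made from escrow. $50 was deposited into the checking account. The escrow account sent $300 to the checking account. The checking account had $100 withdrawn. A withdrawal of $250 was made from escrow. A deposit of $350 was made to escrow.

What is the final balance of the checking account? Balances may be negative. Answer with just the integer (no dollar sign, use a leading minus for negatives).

Tracking account balances step by step:
Start: checking=400, escrow=200
Event 1 (deposit 100 to escrow): escrow: 200 + 100 = 300. Balances: checking=400, escrow=300
Event 2 (withdraw 100 from checking): checking: 400 - 100 = 300. Balances: checking=300, escrow=300
Event 3 (withdraw 150 from escrow): escrow: 300 - 150 = 150. Balances: checking=300, escrow=150
Event 4 (deposit 50 to checking): checking: 300 + 50 = 350. Balances: checking=350, escrow=150
Event 5 (transfer 300 escrow -> checking): escrow: 150 - 300 = -150, checking: 350 + 300 = 650. Balances: checking=650, escrow=-150
Event 6 (withdraw 100 from checking): checking: 650 - 100 = 550. Balances: checking=550, escrow=-150
Event 7 (withdraw 250 from escrow): escrow: -150 - 250 = -400. Balances: checking=550, escrow=-400
Event 8 (deposit 350 to escrow): escrow: -400 + 350 = -50. Balances: checking=550, escrow=-50

Final balance of checking: 550

Answer: 550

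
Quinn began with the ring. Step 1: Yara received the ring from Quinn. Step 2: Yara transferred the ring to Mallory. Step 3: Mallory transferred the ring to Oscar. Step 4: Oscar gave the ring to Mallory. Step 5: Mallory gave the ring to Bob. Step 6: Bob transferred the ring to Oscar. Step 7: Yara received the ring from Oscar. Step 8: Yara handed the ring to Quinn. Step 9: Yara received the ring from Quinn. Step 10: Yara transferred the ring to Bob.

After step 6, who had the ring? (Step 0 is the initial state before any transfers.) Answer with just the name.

Answer: Oscar

Derivation:
Tracking the ring holder through step 6:
After step 0 (start): Quinn
After step 1: Yara
After step 2: Mallory
After step 3: Oscar
After step 4: Mallory
After step 5: Bob
After step 6: Oscar

At step 6, the holder is Oscar.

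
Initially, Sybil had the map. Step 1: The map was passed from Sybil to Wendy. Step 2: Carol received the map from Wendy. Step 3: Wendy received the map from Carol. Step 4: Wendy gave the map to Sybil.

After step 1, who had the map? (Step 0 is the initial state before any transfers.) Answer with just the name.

Answer: Wendy

Derivation:
Tracking the map holder through step 1:
After step 0 (start): Sybil
After step 1: Wendy

At step 1, the holder is Wendy.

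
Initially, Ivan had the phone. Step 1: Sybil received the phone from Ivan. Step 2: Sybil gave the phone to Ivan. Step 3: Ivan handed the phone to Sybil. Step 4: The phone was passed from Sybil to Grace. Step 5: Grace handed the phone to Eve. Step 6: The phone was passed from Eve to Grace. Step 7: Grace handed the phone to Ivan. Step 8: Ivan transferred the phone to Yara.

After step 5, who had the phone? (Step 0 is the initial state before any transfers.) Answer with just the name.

Answer: Eve

Derivation:
Tracking the phone holder through step 5:
After step 0 (start): Ivan
After step 1: Sybil
After step 2: Ivan
After step 3: Sybil
After step 4: Grace
After step 5: Eve

At step 5, the holder is Eve.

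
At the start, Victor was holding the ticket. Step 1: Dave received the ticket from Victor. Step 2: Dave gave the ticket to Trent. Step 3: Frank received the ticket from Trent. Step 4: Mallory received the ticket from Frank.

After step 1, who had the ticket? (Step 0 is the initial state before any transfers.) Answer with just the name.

Tracking the ticket holder through step 1:
After step 0 (start): Victor
After step 1: Dave

At step 1, the holder is Dave.

Answer: Dave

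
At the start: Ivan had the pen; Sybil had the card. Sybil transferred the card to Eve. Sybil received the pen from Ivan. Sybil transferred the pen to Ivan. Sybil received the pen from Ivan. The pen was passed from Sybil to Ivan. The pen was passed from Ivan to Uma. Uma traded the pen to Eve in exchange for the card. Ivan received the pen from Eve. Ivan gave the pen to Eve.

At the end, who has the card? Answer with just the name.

Tracking all object holders:
Start: pen:Ivan, card:Sybil
Event 1 (give card: Sybil -> Eve). State: pen:Ivan, card:Eve
Event 2 (give pen: Ivan -> Sybil). State: pen:Sybil, card:Eve
Event 3 (give pen: Sybil -> Ivan). State: pen:Ivan, card:Eve
Event 4 (give pen: Ivan -> Sybil). State: pen:Sybil, card:Eve
Event 5 (give pen: Sybil -> Ivan). State: pen:Ivan, card:Eve
Event 6 (give pen: Ivan -> Uma). State: pen:Uma, card:Eve
Event 7 (swap pen<->card: now pen:Eve, card:Uma). State: pen:Eve, card:Uma
Event 8 (give pen: Eve -> Ivan). State: pen:Ivan, card:Uma
Event 9 (give pen: Ivan -> Eve). State: pen:Eve, card:Uma

Final state: pen:Eve, card:Uma
The card is held by Uma.

Answer: Uma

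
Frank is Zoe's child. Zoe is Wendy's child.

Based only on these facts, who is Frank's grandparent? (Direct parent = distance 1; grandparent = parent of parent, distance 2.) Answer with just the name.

Reconstructing the parent chain from the given facts:
  Wendy -> Zoe -> Frank
(each arrow means 'parent of the next')
Positions in the chain (0 = top):
  position of Wendy: 0
  position of Zoe: 1
  position of Frank: 2

Frank is at position 2; the grandparent is 2 steps up the chain, i.e. position 0: Wendy.

Answer: Wendy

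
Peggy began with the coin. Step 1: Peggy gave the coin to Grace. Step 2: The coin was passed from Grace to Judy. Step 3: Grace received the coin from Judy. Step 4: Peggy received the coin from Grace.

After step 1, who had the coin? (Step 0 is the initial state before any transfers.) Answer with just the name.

Answer: Grace

Derivation:
Tracking the coin holder through step 1:
After step 0 (start): Peggy
After step 1: Grace

At step 1, the holder is Grace.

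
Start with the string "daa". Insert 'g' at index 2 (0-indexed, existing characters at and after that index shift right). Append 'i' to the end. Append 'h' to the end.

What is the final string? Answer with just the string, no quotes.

Applying each edit step by step:
Start: "daa"
Op 1 (insert 'g' at idx 2): "daa" -> "daga"
Op 2 (append 'i'): "daga" -> "dagai"
Op 3 (append 'h'): "dagai" -> "dagaih"

Answer: dagaih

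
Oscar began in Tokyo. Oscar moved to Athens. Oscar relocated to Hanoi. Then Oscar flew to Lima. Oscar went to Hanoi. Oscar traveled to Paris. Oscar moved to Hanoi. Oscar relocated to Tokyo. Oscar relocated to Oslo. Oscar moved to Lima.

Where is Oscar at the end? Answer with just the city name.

Tracking Oscar's location:
Start: Oscar is in Tokyo.
After move 1: Tokyo -> Athens. Oscar is in Athens.
After move 2: Athens -> Hanoi. Oscar is in Hanoi.
After move 3: Hanoi -> Lima. Oscar is in Lima.
After move 4: Lima -> Hanoi. Oscar is in Hanoi.
After move 5: Hanoi -> Paris. Oscar is in Paris.
After move 6: Paris -> Hanoi. Oscar is in Hanoi.
After move 7: Hanoi -> Tokyo. Oscar is in Tokyo.
After move 8: Tokyo -> Oslo. Oscar is in Oslo.
After move 9: Oslo -> Lima. Oscar is in Lima.

Answer: Lima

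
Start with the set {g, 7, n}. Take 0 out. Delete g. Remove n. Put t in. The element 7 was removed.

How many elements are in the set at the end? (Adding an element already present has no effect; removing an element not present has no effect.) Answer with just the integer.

Answer: 1

Derivation:
Tracking the set through each operation:
Start: {7, g, n}
Event 1 (remove 0): not present, no change. Set: {7, g, n}
Event 2 (remove g): removed. Set: {7, n}
Event 3 (remove n): removed. Set: {7}
Event 4 (add t): added. Set: {7, t}
Event 5 (remove 7): removed. Set: {t}

Final set: {t} (size 1)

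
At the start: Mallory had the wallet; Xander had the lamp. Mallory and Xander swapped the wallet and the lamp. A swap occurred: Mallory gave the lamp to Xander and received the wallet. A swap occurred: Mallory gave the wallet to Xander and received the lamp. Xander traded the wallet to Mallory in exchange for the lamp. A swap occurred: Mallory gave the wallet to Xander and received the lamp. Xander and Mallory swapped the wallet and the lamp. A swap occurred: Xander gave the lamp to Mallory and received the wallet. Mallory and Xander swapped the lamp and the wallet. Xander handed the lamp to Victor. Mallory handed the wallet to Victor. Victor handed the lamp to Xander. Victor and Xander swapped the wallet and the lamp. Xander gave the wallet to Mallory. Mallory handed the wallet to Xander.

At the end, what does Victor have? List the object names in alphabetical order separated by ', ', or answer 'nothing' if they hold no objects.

Tracking all object holders:
Start: wallet:Mallory, lamp:Xander
Event 1 (swap wallet<->lamp: now wallet:Xander, lamp:Mallory). State: wallet:Xander, lamp:Mallory
Event 2 (swap lamp<->wallet: now lamp:Xander, wallet:Mallory). State: wallet:Mallory, lamp:Xander
Event 3 (swap wallet<->lamp: now wallet:Xander, lamp:Mallory). State: wallet:Xander, lamp:Mallory
Event 4 (swap wallet<->lamp: now wallet:Mallory, lamp:Xander). State: wallet:Mallory, lamp:Xander
Event 5 (swap wallet<->lamp: now wallet:Xander, lamp:Mallory). State: wallet:Xander, lamp:Mallory
Event 6 (swap wallet<->lamp: now wallet:Mallory, lamp:Xander). State: wallet:Mallory, lamp:Xander
Event 7 (swap lamp<->wallet: now lamp:Mallory, wallet:Xander). State: wallet:Xander, lamp:Mallory
Event 8 (swap lamp<->wallet: now lamp:Xander, wallet:Mallory). State: wallet:Mallory, lamp:Xander
Event 9 (give lamp: Xander -> Victor). State: wallet:Mallory, lamp:Victor
Event 10 (give wallet: Mallory -> Victor). State: wallet:Victor, lamp:Victor
Event 11 (give lamp: Victor -> Xander). State: wallet:Victor, lamp:Xander
Event 12 (swap wallet<->lamp: now wallet:Xander, lamp:Victor). State: wallet:Xander, lamp:Victor
Event 13 (give wallet: Xander -> Mallory). State: wallet:Mallory, lamp:Victor
Event 14 (give wallet: Mallory -> Xander). State: wallet:Xander, lamp:Victor

Final state: wallet:Xander, lamp:Victor
Victor holds: lamp.

Answer: lamp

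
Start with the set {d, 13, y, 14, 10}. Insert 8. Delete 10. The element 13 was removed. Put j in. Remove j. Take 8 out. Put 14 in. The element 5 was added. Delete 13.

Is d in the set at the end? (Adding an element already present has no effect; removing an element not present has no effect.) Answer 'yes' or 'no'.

Answer: yes

Derivation:
Tracking the set through each operation:
Start: {10, 13, 14, d, y}
Event 1 (add 8): added. Set: {10, 13, 14, 8, d, y}
Event 2 (remove 10): removed. Set: {13, 14, 8, d, y}
Event 3 (remove 13): removed. Set: {14, 8, d, y}
Event 4 (add j): added. Set: {14, 8, d, j, y}
Event 5 (remove j): removed. Set: {14, 8, d, y}
Event 6 (remove 8): removed. Set: {14, d, y}
Event 7 (add 14): already present, no change. Set: {14, d, y}
Event 8 (add 5): added. Set: {14, 5, d, y}
Event 9 (remove 13): not present, no change. Set: {14, 5, d, y}

Final set: {14, 5, d, y} (size 4)
d is in the final set.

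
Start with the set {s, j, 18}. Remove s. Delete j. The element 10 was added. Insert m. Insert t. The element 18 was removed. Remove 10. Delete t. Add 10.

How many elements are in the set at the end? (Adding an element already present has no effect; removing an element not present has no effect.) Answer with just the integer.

Tracking the set through each operation:
Start: {18, j, s}
Event 1 (remove s): removed. Set: {18, j}
Event 2 (remove j): removed. Set: {18}
Event 3 (add 10): added. Set: {10, 18}
Event 4 (add m): added. Set: {10, 18, m}
Event 5 (add t): added. Set: {10, 18, m, t}
Event 6 (remove 18): removed. Set: {10, m, t}
Event 7 (remove 10): removed. Set: {m, t}
Event 8 (remove t): removed. Set: {m}
Event 9 (add 10): added. Set: {10, m}

Final set: {10, m} (size 2)

Answer: 2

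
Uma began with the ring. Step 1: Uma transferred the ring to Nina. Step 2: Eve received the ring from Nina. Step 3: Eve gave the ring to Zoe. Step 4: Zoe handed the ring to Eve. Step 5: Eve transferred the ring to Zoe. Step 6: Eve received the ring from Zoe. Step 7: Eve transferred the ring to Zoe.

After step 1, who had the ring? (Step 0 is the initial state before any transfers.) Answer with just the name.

Answer: Nina

Derivation:
Tracking the ring holder through step 1:
After step 0 (start): Uma
After step 1: Nina

At step 1, the holder is Nina.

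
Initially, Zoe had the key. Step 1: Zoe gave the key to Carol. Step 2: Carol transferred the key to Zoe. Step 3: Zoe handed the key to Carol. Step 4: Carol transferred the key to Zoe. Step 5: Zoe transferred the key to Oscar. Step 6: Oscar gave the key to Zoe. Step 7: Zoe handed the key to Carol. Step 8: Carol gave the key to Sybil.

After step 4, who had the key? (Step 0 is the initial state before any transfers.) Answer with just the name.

Answer: Zoe

Derivation:
Tracking the key holder through step 4:
After step 0 (start): Zoe
After step 1: Carol
After step 2: Zoe
After step 3: Carol
After step 4: Zoe

At step 4, the holder is Zoe.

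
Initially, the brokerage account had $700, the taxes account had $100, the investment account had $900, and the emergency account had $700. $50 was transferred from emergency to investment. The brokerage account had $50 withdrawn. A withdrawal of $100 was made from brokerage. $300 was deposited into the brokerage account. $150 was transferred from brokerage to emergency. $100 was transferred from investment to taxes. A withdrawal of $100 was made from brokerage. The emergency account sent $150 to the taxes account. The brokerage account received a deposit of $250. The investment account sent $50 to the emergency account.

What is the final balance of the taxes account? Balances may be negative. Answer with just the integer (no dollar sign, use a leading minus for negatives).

Tracking account balances step by step:
Start: brokerage=700, taxes=100, investment=900, emergency=700
Event 1 (transfer 50 emergency -> investment): emergency: 700 - 50 = 650, investment: 900 + 50 = 950. Balances: brokerage=700, taxes=100, investment=950, emergency=650
Event 2 (withdraw 50 from brokerage): brokerage: 700 - 50 = 650. Balances: brokerage=650, taxes=100, investment=950, emergency=650
Event 3 (withdraw 100 from brokerage): brokerage: 650 - 100 = 550. Balances: brokerage=550, taxes=100, investment=950, emergency=650
Event 4 (deposit 300 to brokerage): brokerage: 550 + 300 = 850. Balances: brokerage=850, taxes=100, investment=950, emergency=650
Event 5 (transfer 150 brokerage -> emergency): brokerage: 850 - 150 = 700, emergency: 650 + 150 = 800. Balances: brokerage=700, taxes=100, investment=950, emergency=800
Event 6 (transfer 100 investment -> taxes): investment: 950 - 100 = 850, taxes: 100 + 100 = 200. Balances: brokerage=700, taxes=200, investment=850, emergency=800
Event 7 (withdraw 100 from brokerage): brokerage: 700 - 100 = 600. Balances: brokerage=600, taxes=200, investment=850, emergency=800
Event 8 (transfer 150 emergency -> taxes): emergency: 800 - 150 = 650, taxes: 200 + 150 = 350. Balances: brokerage=600, taxes=350, investment=850, emergency=650
Event 9 (deposit 250 to brokerage): brokerage: 600 + 250 = 850. Balances: brokerage=850, taxes=350, investment=850, emergency=650
Event 10 (transfer 50 investment -> emergency): investment: 850 - 50 = 800, emergency: 650 + 50 = 700. Balances: brokerage=850, taxes=350, investment=800, emergency=700

Final balance of taxes: 350

Answer: 350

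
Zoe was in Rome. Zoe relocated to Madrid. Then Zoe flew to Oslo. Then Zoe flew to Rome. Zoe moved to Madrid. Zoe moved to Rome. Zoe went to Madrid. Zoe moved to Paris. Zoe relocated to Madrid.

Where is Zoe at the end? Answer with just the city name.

Tracking Zoe's location:
Start: Zoe is in Rome.
After move 1: Rome -> Madrid. Zoe is in Madrid.
After move 2: Madrid -> Oslo. Zoe is in Oslo.
After move 3: Oslo -> Rome. Zoe is in Rome.
After move 4: Rome -> Madrid. Zoe is in Madrid.
After move 5: Madrid -> Rome. Zoe is in Rome.
After move 6: Rome -> Madrid. Zoe is in Madrid.
After move 7: Madrid -> Paris. Zoe is in Paris.
After move 8: Paris -> Madrid. Zoe is in Madrid.

Answer: Madrid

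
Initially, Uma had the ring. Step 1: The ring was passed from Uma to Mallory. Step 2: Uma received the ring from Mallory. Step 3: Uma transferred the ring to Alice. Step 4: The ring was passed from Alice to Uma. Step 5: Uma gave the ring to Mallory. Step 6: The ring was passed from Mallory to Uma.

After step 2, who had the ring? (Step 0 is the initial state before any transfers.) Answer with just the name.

Tracking the ring holder through step 2:
After step 0 (start): Uma
After step 1: Mallory
After step 2: Uma

At step 2, the holder is Uma.

Answer: Uma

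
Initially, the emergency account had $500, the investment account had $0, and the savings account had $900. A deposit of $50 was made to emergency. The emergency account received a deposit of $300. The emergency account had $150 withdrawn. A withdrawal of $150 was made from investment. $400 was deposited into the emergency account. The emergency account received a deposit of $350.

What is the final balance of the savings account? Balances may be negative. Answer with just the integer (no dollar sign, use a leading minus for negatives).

Tracking account balances step by step:
Start: emergency=500, investment=0, savings=900
Event 1 (deposit 50 to emergency): emergency: 500 + 50 = 550. Balances: emergency=550, investment=0, savings=900
Event 2 (deposit 300 to emergency): emergency: 550 + 300 = 850. Balances: emergency=850, investment=0, savings=900
Event 3 (withdraw 150 from emergency): emergency: 850 - 150 = 700. Balances: emergency=700, investment=0, savings=900
Event 4 (withdraw 150 from investment): investment: 0 - 150 = -150. Balances: emergency=700, investment=-150, savings=900
Event 5 (deposit 400 to emergency): emergency: 700 + 400 = 1100. Balances: emergency=1100, investment=-150, savings=900
Event 6 (deposit 350 to emergency): emergency: 1100 + 350 = 1450. Balances: emergency=1450, investment=-150, savings=900

Final balance of savings: 900

Answer: 900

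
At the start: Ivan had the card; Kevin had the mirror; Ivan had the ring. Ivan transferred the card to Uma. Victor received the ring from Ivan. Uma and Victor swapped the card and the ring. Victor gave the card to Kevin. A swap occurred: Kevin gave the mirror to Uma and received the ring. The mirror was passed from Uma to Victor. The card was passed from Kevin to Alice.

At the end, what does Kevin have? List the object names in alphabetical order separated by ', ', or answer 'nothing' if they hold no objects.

Answer: ring

Derivation:
Tracking all object holders:
Start: card:Ivan, mirror:Kevin, ring:Ivan
Event 1 (give card: Ivan -> Uma). State: card:Uma, mirror:Kevin, ring:Ivan
Event 2 (give ring: Ivan -> Victor). State: card:Uma, mirror:Kevin, ring:Victor
Event 3 (swap card<->ring: now card:Victor, ring:Uma). State: card:Victor, mirror:Kevin, ring:Uma
Event 4 (give card: Victor -> Kevin). State: card:Kevin, mirror:Kevin, ring:Uma
Event 5 (swap mirror<->ring: now mirror:Uma, ring:Kevin). State: card:Kevin, mirror:Uma, ring:Kevin
Event 6 (give mirror: Uma -> Victor). State: card:Kevin, mirror:Victor, ring:Kevin
Event 7 (give card: Kevin -> Alice). State: card:Alice, mirror:Victor, ring:Kevin

Final state: card:Alice, mirror:Victor, ring:Kevin
Kevin holds: ring.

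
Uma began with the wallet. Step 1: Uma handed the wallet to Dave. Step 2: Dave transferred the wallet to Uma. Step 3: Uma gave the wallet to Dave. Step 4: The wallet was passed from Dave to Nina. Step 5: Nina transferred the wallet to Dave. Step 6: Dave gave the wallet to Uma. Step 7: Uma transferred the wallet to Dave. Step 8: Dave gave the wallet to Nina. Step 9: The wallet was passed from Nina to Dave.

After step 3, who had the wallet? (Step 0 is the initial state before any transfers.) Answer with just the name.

Tracking the wallet holder through step 3:
After step 0 (start): Uma
After step 1: Dave
After step 2: Uma
After step 3: Dave

At step 3, the holder is Dave.

Answer: Dave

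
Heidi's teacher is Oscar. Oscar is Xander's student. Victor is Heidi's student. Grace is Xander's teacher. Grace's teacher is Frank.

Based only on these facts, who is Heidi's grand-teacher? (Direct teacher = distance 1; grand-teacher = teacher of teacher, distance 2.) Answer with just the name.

Reconstructing the teacher chain from the given facts:
  Frank -> Grace -> Xander -> Oscar -> Heidi -> Victor
(each arrow means 'teacher of the next')
Positions in the chain (0 = top):
  position of Frank: 0
  position of Grace: 1
  position of Xander: 2
  position of Oscar: 3
  position of Heidi: 4
  position of Victor: 5

Heidi is at position 4; the grand-teacher is 2 steps up the chain, i.e. position 2: Xander.

Answer: Xander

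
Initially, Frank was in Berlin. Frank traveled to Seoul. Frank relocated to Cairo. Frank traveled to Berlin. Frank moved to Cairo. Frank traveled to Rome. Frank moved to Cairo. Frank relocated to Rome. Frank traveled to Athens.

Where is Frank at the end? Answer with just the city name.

Tracking Frank's location:
Start: Frank is in Berlin.
After move 1: Berlin -> Seoul. Frank is in Seoul.
After move 2: Seoul -> Cairo. Frank is in Cairo.
After move 3: Cairo -> Berlin. Frank is in Berlin.
After move 4: Berlin -> Cairo. Frank is in Cairo.
After move 5: Cairo -> Rome. Frank is in Rome.
After move 6: Rome -> Cairo. Frank is in Cairo.
After move 7: Cairo -> Rome. Frank is in Rome.
After move 8: Rome -> Athens. Frank is in Athens.

Answer: Athens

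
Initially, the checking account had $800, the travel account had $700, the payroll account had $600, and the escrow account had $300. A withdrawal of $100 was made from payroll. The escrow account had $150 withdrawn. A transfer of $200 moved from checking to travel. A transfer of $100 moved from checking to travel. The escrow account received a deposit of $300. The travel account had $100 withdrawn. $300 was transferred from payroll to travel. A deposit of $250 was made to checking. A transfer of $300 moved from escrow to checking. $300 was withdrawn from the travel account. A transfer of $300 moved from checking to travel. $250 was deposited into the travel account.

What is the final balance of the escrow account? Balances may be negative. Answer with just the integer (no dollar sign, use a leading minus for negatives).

Tracking account balances step by step:
Start: checking=800, travel=700, payroll=600, escrow=300
Event 1 (withdraw 100 from payroll): payroll: 600 - 100 = 500. Balances: checking=800, travel=700, payroll=500, escrow=300
Event 2 (withdraw 150 from escrow): escrow: 300 - 150 = 150. Balances: checking=800, travel=700, payroll=500, escrow=150
Event 3 (transfer 200 checking -> travel): checking: 800 - 200 = 600, travel: 700 + 200 = 900. Balances: checking=600, travel=900, payroll=500, escrow=150
Event 4 (transfer 100 checking -> travel): checking: 600 - 100 = 500, travel: 900 + 100 = 1000. Balances: checking=500, travel=1000, payroll=500, escrow=150
Event 5 (deposit 300 to escrow): escrow: 150 + 300 = 450. Balances: checking=500, travel=1000, payroll=500, escrow=450
Event 6 (withdraw 100 from travel): travel: 1000 - 100 = 900. Balances: checking=500, travel=900, payroll=500, escrow=450
Event 7 (transfer 300 payroll -> travel): payroll: 500 - 300 = 200, travel: 900 + 300 = 1200. Balances: checking=500, travel=1200, payroll=200, escrow=450
Event 8 (deposit 250 to checking): checking: 500 + 250 = 750. Balances: checking=750, travel=1200, payroll=200, escrow=450
Event 9 (transfer 300 escrow -> checking): escrow: 450 - 300 = 150, checking: 750 + 300 = 1050. Balances: checking=1050, travel=1200, payroll=200, escrow=150
Event 10 (withdraw 300 from travel): travel: 1200 - 300 = 900. Balances: checking=1050, travel=900, payroll=200, escrow=150
Event 11 (transfer 300 checking -> travel): checking: 1050 - 300 = 750, travel: 900 + 300 = 1200. Balances: checking=750, travel=1200, payroll=200, escrow=150
Event 12 (deposit 250 to travel): travel: 1200 + 250 = 1450. Balances: checking=750, travel=1450, payroll=200, escrow=150

Final balance of escrow: 150

Answer: 150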